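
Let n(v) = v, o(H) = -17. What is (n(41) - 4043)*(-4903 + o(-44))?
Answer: 19689840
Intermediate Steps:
(n(41) - 4043)*(-4903 + o(-44)) = (41 - 4043)*(-4903 - 17) = -4002*(-4920) = 19689840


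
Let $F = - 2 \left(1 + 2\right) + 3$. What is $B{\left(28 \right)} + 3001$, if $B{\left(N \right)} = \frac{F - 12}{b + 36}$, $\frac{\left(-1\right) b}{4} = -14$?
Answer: $\frac{276077}{92} \approx 3000.8$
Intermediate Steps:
$b = 56$ ($b = \left(-4\right) \left(-14\right) = 56$)
$F = -3$ ($F = \left(-2\right) 3 + 3 = -6 + 3 = -3$)
$B{\left(N \right)} = - \frac{15}{92}$ ($B{\left(N \right)} = \frac{-3 - 12}{56 + 36} = - \frac{15}{92}$)
$B{\left(28 \right)} + 3001 = - \frac{15}{92} + 3001 = \frac{276077}{92}$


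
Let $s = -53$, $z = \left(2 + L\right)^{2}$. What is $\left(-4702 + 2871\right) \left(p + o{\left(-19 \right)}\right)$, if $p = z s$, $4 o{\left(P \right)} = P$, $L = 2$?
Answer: $\frac{6245541}{4} \approx 1.5614 \cdot 10^{6}$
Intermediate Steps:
$z = 16$ ($z = \left(2 + 2\right)^{2} = 4^{2} = 16$)
$o{\left(P \right)} = \frac{P}{4}$
$p = -848$ ($p = 16 \left(-53\right) = -848$)
$\left(-4702 + 2871\right) \left(p + o{\left(-19 \right)}\right) = \left(-4702 + 2871\right) \left(-848 + \frac{1}{4} \left(-19\right)\right) = - 1831 \left(-848 - \frac{19}{4}\right) = \left(-1831\right) \left(- \frac{3411}{4}\right) = \frac{6245541}{4}$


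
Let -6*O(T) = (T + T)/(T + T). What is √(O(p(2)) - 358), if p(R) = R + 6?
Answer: I*√12894/6 ≈ 18.925*I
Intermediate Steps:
p(R) = 6 + R
O(T) = -⅙ (O(T) = -(T + T)/(6*(T + T)) = -2*T/(6*(2*T)) = -2*T*1/(2*T)/6 = -⅙*1 = -⅙)
√(O(p(2)) - 358) = √(-⅙ - 358) = √(-2149/6) = I*√12894/6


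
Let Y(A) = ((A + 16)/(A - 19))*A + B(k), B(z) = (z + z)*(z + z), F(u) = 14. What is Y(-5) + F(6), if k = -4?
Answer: 1927/24 ≈ 80.292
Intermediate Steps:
B(z) = 4*z**2 (B(z) = (2*z)*(2*z) = 4*z**2)
Y(A) = 64 + A*(16 + A)/(-19 + A) (Y(A) = ((A + 16)/(A - 19))*A + 4*(-4)**2 = ((16 + A)/(-19 + A))*A + 4*16 = ((16 + A)/(-19 + A))*A + 64 = A*(16 + A)/(-19 + A) + 64 = 64 + A*(16 + A)/(-19 + A))
Y(-5) + F(6) = (-1216 + (-5)**2 + 80*(-5))/(-19 - 5) + 14 = (-1216 + 25 - 400)/(-24) + 14 = -1/24*(-1591) + 14 = 1591/24 + 14 = 1927/24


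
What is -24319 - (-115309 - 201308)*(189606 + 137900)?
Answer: 103693942883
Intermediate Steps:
-24319 - (-115309 - 201308)*(189606 + 137900) = -24319 - (-316617)*327506 = -24319 - 1*(-103693967202) = -24319 + 103693967202 = 103693942883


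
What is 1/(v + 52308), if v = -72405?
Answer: -1/20097 ≈ -4.9759e-5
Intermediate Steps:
1/(v + 52308) = 1/(-72405 + 52308) = 1/(-20097) = -1/20097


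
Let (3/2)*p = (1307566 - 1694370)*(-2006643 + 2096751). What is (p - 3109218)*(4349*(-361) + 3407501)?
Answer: -42702307227664272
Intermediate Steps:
p = -23236089888 (p = 2*((1307566 - 1694370)*(-2006643 + 2096751))/3 = 2*(-386804*90108)/3 = (⅔)*(-34854134832) = -23236089888)
(p - 3109218)*(4349*(-361) + 3407501) = (-23236089888 - 3109218)*(4349*(-361) + 3407501) = -23239199106*(-1569989 + 3407501) = -23239199106*1837512 = -42702307227664272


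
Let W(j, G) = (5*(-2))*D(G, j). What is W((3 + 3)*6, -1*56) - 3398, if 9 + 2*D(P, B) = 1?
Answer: -3358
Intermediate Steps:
D(P, B) = -4 (D(P, B) = -9/2 + (½)*1 = -9/2 + ½ = -4)
W(j, G) = 40 (W(j, G) = (5*(-2))*(-4) = -10*(-4) = 40)
W((3 + 3)*6, -1*56) - 3398 = 40 - 3398 = -3358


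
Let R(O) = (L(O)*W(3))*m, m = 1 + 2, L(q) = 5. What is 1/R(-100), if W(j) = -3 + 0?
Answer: -1/45 ≈ -0.022222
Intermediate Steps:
m = 3
W(j) = -3
R(O) = -45 (R(O) = (5*(-3))*3 = -15*3 = -45)
1/R(-100) = 1/(-45) = -1/45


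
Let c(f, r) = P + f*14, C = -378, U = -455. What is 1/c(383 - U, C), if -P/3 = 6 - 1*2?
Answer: 1/11720 ≈ 8.5324e-5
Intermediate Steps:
P = -12 (P = -3*(6 - 1*2) = -3*(6 - 2) = -3*4 = -12)
c(f, r) = -12 + 14*f (c(f, r) = -12 + f*14 = -12 + 14*f)
1/c(383 - U, C) = 1/(-12 + 14*(383 - 1*(-455))) = 1/(-12 + 14*(383 + 455)) = 1/(-12 + 14*838) = 1/(-12 + 11732) = 1/11720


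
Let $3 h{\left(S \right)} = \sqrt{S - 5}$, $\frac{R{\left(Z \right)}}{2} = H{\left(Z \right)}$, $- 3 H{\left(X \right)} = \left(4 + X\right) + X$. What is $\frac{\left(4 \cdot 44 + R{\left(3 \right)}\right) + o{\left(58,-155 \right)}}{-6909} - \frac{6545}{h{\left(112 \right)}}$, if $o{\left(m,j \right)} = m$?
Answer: $- \frac{682}{20727} - \frac{19635 \sqrt{107}}{107} \approx -1898.2$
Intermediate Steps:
$H{\left(X \right)} = - \frac{4}{3} - \frac{2 X}{3}$ ($H{\left(X \right)} = - \frac{\left(4 + X\right) + X}{3} = - \frac{4 + 2 X}{3} = - \frac{4}{3} - \frac{2 X}{3}$)
$R{\left(Z \right)} = - \frac{8}{3} - \frac{4 Z}{3}$ ($R{\left(Z \right)} = 2 \left(- \frac{4}{3} - \frac{2 Z}{3}\right) = - \frac{8}{3} - \frac{4 Z}{3}$)
$h{\left(S \right)} = \frac{\sqrt{-5 + S}}{3}$ ($h{\left(S \right)} = \frac{\sqrt{S - 5}}{3} = \frac{\sqrt{-5 + S}}{3}$)
$\frac{\left(4 \cdot 44 + R{\left(3 \right)}\right) + o{\left(58,-155 \right)}}{-6909} - \frac{6545}{h{\left(112 \right)}} = \frac{\left(4 \cdot 44 - \frac{20}{3}\right) + 58}{-6909} - \frac{6545}{\frac{1}{3} \sqrt{-5 + 112}} = \left(\left(176 - \frac{20}{3}\right) + 58\right) \left(- \frac{1}{6909}\right) - \frac{6545}{\frac{1}{3} \sqrt{107}} = \left(\left(176 - \frac{20}{3}\right) + 58\right) \left(- \frac{1}{6909}\right) - 6545 \frac{3 \sqrt{107}}{107} = \left(\frac{508}{3} + 58\right) \left(- \frac{1}{6909}\right) - \frac{19635 \sqrt{107}}{107} = \frac{682}{3} \left(- \frac{1}{6909}\right) - \frac{19635 \sqrt{107}}{107} = - \frac{682}{20727} - \frac{19635 \sqrt{107}}{107}$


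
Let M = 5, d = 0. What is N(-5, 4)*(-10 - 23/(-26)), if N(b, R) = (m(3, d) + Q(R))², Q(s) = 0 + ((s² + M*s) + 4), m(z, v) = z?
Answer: -438213/26 ≈ -16854.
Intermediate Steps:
Q(s) = 4 + s² + 5*s (Q(s) = 0 + ((s² + 5*s) + 4) = 0 + (4 + s² + 5*s) = 4 + s² + 5*s)
N(b, R) = (7 + R² + 5*R)² (N(b, R) = (3 + (4 + R² + 5*R))² = (7 + R² + 5*R)²)
N(-5, 4)*(-10 - 23/(-26)) = (7 + 4² + 5*4)²*(-10 - 23/(-26)) = (7 + 16 + 20)²*(-10 - 23*(-1/26)) = 43²*(-10 + 23/26) = 1849*(-237/26) = -438213/26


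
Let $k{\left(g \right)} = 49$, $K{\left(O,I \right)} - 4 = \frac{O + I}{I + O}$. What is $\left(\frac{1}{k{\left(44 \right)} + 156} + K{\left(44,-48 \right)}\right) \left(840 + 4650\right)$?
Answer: $\frac{1126548}{41} \approx 27477.0$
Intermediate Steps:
$K{\left(O,I \right)} = 5$ ($K{\left(O,I \right)} = 4 + \frac{O + I}{I + O} = 4 + \frac{I + O}{I + O} = 4 + 1 = 5$)
$\left(\frac{1}{k{\left(44 \right)} + 156} + K{\left(44,-48 \right)}\right) \left(840 + 4650\right) = \left(\frac{1}{49 + 156} + 5\right) \left(840 + 4650\right) = \left(\frac{1}{205} + 5\right) 5490 = \frac{1026}{205} \cdot 5490 = \frac{1126548}{41}$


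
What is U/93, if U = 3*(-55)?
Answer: -55/31 ≈ -1.7742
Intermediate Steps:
U = -165
U/93 = -165/93 = (1/93)*(-165) = -55/31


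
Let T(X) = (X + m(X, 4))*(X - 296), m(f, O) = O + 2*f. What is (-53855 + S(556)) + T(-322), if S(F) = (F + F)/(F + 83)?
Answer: 345483491/639 ≈ 5.4066e+5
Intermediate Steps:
S(F) = 2*F/(83 + F) (S(F) = (2*F)/(83 + F) = 2*F/(83 + F))
T(X) = (-296 + X)*(4 + 3*X) (T(X) = (X + (4 + 2*X))*(X - 296) = (4 + 3*X)*(-296 + X) = (-296 + X)*(4 + 3*X))
(-53855 + S(556)) + T(-322) = (-53855 + 2*556/(83 + 556)) + (-1184 - 884*(-322) + 3*(-322)²) = (-53855 + 2*556/639) + (-1184 + 284648 + 3*103684) = (-53855 + 2*556*(1/639)) + (-1184 + 284648 + 311052) = (-53855 + 1112/639) + 594516 = -34412233/639 + 594516 = 345483491/639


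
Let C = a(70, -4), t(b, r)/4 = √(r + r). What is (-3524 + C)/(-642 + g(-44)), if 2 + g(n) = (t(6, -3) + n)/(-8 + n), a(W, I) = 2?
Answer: 127605582/23302109 - 15262*I*√6/23302109 ≈ 5.4761 - 0.0016043*I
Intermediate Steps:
t(b, r) = 4*√2*√r (t(b, r) = 4*√(r + r) = 4*√(2*r) = 4*(√2*√r) = 4*√2*√r)
C = 2
g(n) = -2 + (n + 4*I*√6)/(-8 + n) (g(n) = -2 + (4*√2*√(-3) + n)/(-8 + n) = -2 + (4*√2*(I*√3) + n)/(-8 + n) = -2 + (4*I*√6 + n)/(-8 + n) = -2 + (n + 4*I*√6)/(-8 + n))
(-3524 + C)/(-642 + g(-44)) = (-3524 + 2)/(-642 + (16 - 1*(-44) + 4*I*√6)/(-8 - 44)) = -3522/(-642 + (16 + 44 + 4*I*√6)/(-52)) = -3522/(-642 - (60 + 4*I*√6)/52) = -3522/(-642 + (-15/13 - I*√6/13)) = -3522/(-8361/13 - I*√6/13)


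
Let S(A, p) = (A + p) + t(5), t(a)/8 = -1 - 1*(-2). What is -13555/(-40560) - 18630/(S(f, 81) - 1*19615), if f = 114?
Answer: 2214701/1711632 ≈ 1.2939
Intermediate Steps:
t(a) = 8 (t(a) = 8*(-1 - 1*(-2)) = 8*(-1 + 2) = 8*1 = 8)
S(A, p) = 8 + A + p (S(A, p) = (A + p) + 8 = 8 + A + p)
-13555/(-40560) - 18630/(S(f, 81) - 1*19615) = -13555/(-40560) - 18630/((8 + 114 + 81) - 1*19615) = -13555*(-1/40560) - 18630/(203 - 19615) = 2711/8112 - 18630/(-19412) = 2711/8112 - 18630*(-1/19412) = 2711/8112 + 405/422 = 2214701/1711632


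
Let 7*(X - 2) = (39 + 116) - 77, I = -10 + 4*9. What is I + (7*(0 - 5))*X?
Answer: -434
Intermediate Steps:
I = 26 (I = -10 + 36 = 26)
X = 92/7 (X = 2 + ((39 + 116) - 77)/7 = 2 + (155 - 77)/7 = 2 + (1/7)*78 = 2 + 78/7 = 92/7 ≈ 13.143)
I + (7*(0 - 5))*X = 26 + (7*(0 - 5))*(92/7) = 26 + (7*(-5))*(92/7) = 26 - 35*92/7 = 26 - 460 = -434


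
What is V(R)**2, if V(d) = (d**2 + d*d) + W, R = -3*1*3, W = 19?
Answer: 32761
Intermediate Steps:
R = -9 (R = -3*3 = -9)
V(d) = 19 + 2*d**2 (V(d) = (d**2 + d*d) + 19 = (d**2 + d**2) + 19 = 2*d**2 + 19 = 19 + 2*d**2)
V(R)**2 = (19 + 2*(-9)**2)**2 = (19 + 2*81)**2 = (19 + 162)**2 = 181**2 = 32761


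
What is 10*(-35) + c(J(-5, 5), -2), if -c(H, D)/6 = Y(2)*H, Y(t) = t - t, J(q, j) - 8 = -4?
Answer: -350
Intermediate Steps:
J(q, j) = 4 (J(q, j) = 8 - 4 = 4)
Y(t) = 0
c(H, D) = 0 (c(H, D) = -0*H = -6*0 = 0)
10*(-35) + c(J(-5, 5), -2) = 10*(-35) + 0 = -350 + 0 = -350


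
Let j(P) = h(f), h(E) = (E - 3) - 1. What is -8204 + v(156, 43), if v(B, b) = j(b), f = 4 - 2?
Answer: -8206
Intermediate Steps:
f = 2
h(E) = -4 + E (h(E) = (-3 + E) - 1 = -4 + E)
j(P) = -2 (j(P) = -4 + 2 = -2)
v(B, b) = -2
-8204 + v(156, 43) = -8204 - 2 = -8206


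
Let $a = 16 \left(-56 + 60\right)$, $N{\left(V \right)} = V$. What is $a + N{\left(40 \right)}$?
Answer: $104$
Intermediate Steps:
$a = 64$ ($a = 16 \cdot 4 = 64$)
$a + N{\left(40 \right)} = 64 + 40 = 104$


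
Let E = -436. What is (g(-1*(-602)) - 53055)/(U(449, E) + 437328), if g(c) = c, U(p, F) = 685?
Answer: -52453/438013 ≈ -0.11975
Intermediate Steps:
(g(-1*(-602)) - 53055)/(U(449, E) + 437328) = (-1*(-602) - 53055)/(685 + 437328) = (602 - 53055)/438013 = -52453*1/438013 = -52453/438013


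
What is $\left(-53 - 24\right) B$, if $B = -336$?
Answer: $25872$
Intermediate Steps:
$\left(-53 - 24\right) B = \left(-53 - 24\right) \left(-336\right) = \left(-77\right) \left(-336\right) = 25872$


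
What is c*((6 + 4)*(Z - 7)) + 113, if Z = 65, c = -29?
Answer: -16707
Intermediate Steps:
c*((6 + 4)*(Z - 7)) + 113 = -29*(6 + 4)*(65 - 7) + 113 = -290*58 + 113 = -29*580 + 113 = -16820 + 113 = -16707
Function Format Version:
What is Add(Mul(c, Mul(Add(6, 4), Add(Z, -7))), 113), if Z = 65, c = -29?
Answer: -16707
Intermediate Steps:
Add(Mul(c, Mul(Add(6, 4), Add(Z, -7))), 113) = Add(Mul(-29, Mul(Add(6, 4), Add(65, -7))), 113) = Add(Mul(-29, Mul(10, 58)), 113) = Add(Mul(-29, 580), 113) = Add(-16820, 113) = -16707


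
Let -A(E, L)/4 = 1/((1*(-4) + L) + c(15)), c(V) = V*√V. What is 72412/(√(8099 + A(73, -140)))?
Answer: 72412*√(720 - 75*√15)/(5*√(233252 - 24297*√15)) ≈ 804.63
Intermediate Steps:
c(V) = V^(3/2)
A(E, L) = -4/(-4 + L + 15*√15) (A(E, L) = -4/((1*(-4) + L) + 15^(3/2)) = -4/((-4 + L) + 15*√15) = -4/(-4 + L + 15*√15))
72412/(√(8099 + A(73, -140))) = 72412/(√(8099 - 4/(-4 - 140 + 15*√15))) = 72412/(√(8099 - 4/(-144 + 15*√15))) = 72412/√(8099 - 4/(-144 + 15*√15))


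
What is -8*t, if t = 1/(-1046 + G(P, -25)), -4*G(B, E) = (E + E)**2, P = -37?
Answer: 8/1671 ≈ 0.0047875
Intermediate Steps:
G(B, E) = -E**2 (G(B, E) = -(E + E)**2/4 = -4*E**2/4 = -E**2)
t = -1/1671 (t = 1/(-1046 - 1*(-25)**2) = 1/(-1046 - 1*625) = 1/(-1046 - 625) = 1/(-1671) = -1/1671 ≈ -0.00059844)
-8*t = -8*(-1/1671) = 8/1671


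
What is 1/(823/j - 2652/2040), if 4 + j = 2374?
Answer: -1185/1129 ≈ -1.0496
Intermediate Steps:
j = 2370 (j = -4 + 2374 = 2370)
1/(823/j - 2652/2040) = 1/(823/2370 - 2652/2040) = 1/(823*(1/2370) - 2652*1/2040) = 1/(823/2370 - 13/10) = 1/(-1129/1185) = -1185/1129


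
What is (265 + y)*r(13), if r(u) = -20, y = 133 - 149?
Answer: -4980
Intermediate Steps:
y = -16
(265 + y)*r(13) = (265 - 16)*(-20) = 249*(-20) = -4980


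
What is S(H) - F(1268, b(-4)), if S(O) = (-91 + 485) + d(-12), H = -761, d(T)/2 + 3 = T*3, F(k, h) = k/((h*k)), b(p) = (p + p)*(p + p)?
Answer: 20223/64 ≈ 315.98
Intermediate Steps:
b(p) = 4*p**2 (b(p) = (2*p)*(2*p) = 4*p**2)
F(k, h) = 1/h (F(k, h) = k*(1/(h*k)) = 1/h)
d(T) = -6 + 6*T (d(T) = -6 + 2*(T*3) = -6 + 2*(3*T) = -6 + 6*T)
S(O) = 316 (S(O) = (-91 + 485) + (-6 + 6*(-12)) = 394 + (-6 - 72) = 394 - 78 = 316)
S(H) - F(1268, b(-4)) = 316 - 1/(4*(-4)**2) = 316 - 1/(4*16) = 316 - 1/64 = 20223/64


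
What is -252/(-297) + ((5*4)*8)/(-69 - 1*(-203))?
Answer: 4516/2211 ≈ 2.0425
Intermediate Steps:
-252/(-297) + ((5*4)*8)/(-69 - 1*(-203)) = -252*(-1/297) + (20*8)/(-69 + 203) = 28/33 + 160/134 = 28/33 + 160*(1/134) = 28/33 + 80/67 = 4516/2211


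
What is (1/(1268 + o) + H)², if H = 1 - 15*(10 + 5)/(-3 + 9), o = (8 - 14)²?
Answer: 2265284025/1700416 ≈ 1332.2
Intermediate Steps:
o = 36 (o = (-6)² = 36)
H = -73/2 (H = 1 - 225/6 = 1 - 15*5/2 = 1 - 75/2 = -73/2 ≈ -36.500)
(1/(1268 + o) + H)² = (1/(1268 + 36) - 73/2)² = (1/1304 - 73/2)² = (-47595/1304)² = 2265284025/1700416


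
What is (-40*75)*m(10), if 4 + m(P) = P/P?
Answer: 9000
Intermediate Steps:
m(P) = -3 (m(P) = -4 + P/P = -4 + 1 = -3)
(-40*75)*m(10) = -40*75*(-3) = -3000*(-3) = 9000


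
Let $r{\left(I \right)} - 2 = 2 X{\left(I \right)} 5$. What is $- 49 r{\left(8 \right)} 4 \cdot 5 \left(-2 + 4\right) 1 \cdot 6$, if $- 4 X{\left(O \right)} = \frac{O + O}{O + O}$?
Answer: $5880$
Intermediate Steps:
$X{\left(O \right)} = - \frac{1}{4}$ ($X{\left(O \right)} = - \frac{\left(O + O\right) \frac{1}{O + O}}{4} = - \frac{2 O \frac{1}{2 O}}{4} = \left(- \frac{1}{4}\right) 1 = - \frac{1}{4}$)
$r{\left(I \right)} = - \frac{1}{2}$ ($r{\left(I \right)} = 2 + 2 \left(- \frac{1}{4}\right) 5 = 2 - \frac{5}{2} = - \frac{1}{2}$)
$- 49 r{\left(8 \right)} 4 \cdot 5 \left(-2 + 4\right) 1 \cdot 6 = \left(-49\right) \left(- \frac{1}{2}\right) 4 \cdot 5 \left(-2 + 4\right) 1 \cdot 6 = \frac{49 \cdot 4 \cdot 5 \cdot 2 \cdot 1 \cdot 6}{2} = \frac{49 \cdot 4 \cdot 10 \cdot 1 \cdot 6}{2} = \frac{49 \cdot 40 \cdot 1 \cdot 6}{2} = \frac{49 \cdot 40 \cdot 6}{2} = \frac{49}{2} \cdot 240 = 5880$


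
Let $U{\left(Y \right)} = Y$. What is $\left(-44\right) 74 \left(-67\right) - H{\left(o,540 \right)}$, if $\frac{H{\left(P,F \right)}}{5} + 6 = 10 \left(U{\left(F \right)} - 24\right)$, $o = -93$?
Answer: $192382$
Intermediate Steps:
$H{\left(P,F \right)} = -1230 + 50 F$ ($H{\left(P,F \right)} = -30 + 5 \cdot 10 \left(F - 24\right) = -30 + 5 \cdot 10 \left(-24 + F\right) = -30 + 5 \left(-240 + 10 F\right) = -30 + \left(-1200 + 50 F\right) = -1230 + 50 F$)
$\left(-44\right) 74 \left(-67\right) - H{\left(o,540 \right)} = \left(-44\right) 74 \left(-67\right) - \left(-1230 + 50 \cdot 540\right) = \left(-3256\right) \left(-67\right) - \left(-1230 + 27000\right) = 218152 - 25770 = 192382$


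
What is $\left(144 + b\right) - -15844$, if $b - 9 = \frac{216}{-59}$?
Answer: $\frac{943607}{59} \approx 15993.0$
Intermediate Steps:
$b = \frac{315}{59}$ ($b = 9 + \frac{216}{-59} = 9 + 216 \left(- \frac{1}{59}\right) = 9 - \frac{216}{59} = \frac{315}{59} \approx 5.339$)
$\left(144 + b\right) - -15844 = \left(144 + \frac{315}{59}\right) - -15844 = \frac{8811}{59} + 15844 = \frac{943607}{59}$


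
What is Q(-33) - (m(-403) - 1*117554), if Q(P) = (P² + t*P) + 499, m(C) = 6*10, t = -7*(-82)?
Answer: 100140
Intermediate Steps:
t = 574
m(C) = 60
Q(P) = 499 + P² + 574*P (Q(P) = (P² + 574*P) + 499 = 499 + P² + 574*P)
Q(-33) - (m(-403) - 1*117554) = (499 + (-33)² + 574*(-33)) - (60 - 1*117554) = (499 + 1089 - 18942) - (60 - 117554) = -17354 - 1*(-117494) = -17354 + 117494 = 100140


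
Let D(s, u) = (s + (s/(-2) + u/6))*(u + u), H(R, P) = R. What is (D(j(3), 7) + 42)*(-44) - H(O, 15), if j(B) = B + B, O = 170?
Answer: -13754/3 ≈ -4584.7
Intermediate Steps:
j(B) = 2*B
D(s, u) = 2*u*(s/2 + u/6) (D(s, u) = (s + (s*(-½) + u*(⅙)))*(2*u) = (s + (-s/2 + u/6))*(2*u) = (s/2 + u/6)*(2*u) = 2*u*(s/2 + u/6))
(D(j(3), 7) + 42)*(-44) - H(O, 15) = ((⅓)*7*(7 + 3*(2*3)) + 42)*(-44) - 1*170 = ((⅓)*7*(7 + 3*6) + 42)*(-44) - 170 = ((⅓)*7*(7 + 18) + 42)*(-44) - 170 = ((⅓)*7*25 + 42)*(-44) - 170 = (175/3 + 42)*(-44) - 170 = (301/3)*(-44) - 170 = -13244/3 - 170 = -13754/3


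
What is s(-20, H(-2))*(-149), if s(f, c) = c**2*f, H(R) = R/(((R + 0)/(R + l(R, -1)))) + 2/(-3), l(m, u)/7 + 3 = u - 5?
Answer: 115650820/9 ≈ 1.2850e+7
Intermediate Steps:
l(m, u) = -56 + 7*u (l(m, u) = -21 + 7*(u - 5) = -21 + 7*(-5 + u) = -21 + (-35 + 7*u) = -56 + 7*u)
H(R) = -191/3 + R (H(R) = R/(((R + 0)/(R + (-56 + 7*(-1))))) + 2/(-3) = R/((R/(R + (-56 - 7)))) + 2*(-1/3) = R/((R/(R - 63))) - 2/3 = R/((R/(-63 + R))) - 2/3 = R*((-63 + R)/R) - 2/3 = (-63 + R) - 2/3 = -191/3 + R)
s(f, c) = f*c**2
s(-20, H(-2))*(-149) = -20*(-191/3 - 2)**2*(-149) = -20*(-197/3)**2*(-149) = -20*38809/9*(-149) = -776180/9*(-149) = 115650820/9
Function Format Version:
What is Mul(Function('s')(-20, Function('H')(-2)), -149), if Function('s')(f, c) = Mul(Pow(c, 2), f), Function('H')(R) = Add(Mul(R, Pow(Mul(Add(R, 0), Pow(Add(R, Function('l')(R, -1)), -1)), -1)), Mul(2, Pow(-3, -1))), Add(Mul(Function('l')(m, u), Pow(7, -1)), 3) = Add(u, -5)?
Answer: Rational(115650820, 9) ≈ 1.2850e+7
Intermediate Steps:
Function('l')(m, u) = Add(-56, Mul(7, u)) (Function('l')(m, u) = Add(-21, Mul(7, Add(u, -5))) = Add(-21, Mul(7, Add(-5, u))) = Add(-21, Add(-35, Mul(7, u))) = Add(-56, Mul(7, u)))
Function('H')(R) = Add(Rational(-191, 3), R) (Function('H')(R) = Add(Mul(R, Pow(Mul(Add(R, 0), Pow(Add(R, Add(-56, Mul(7, -1))), -1)), -1)), Mul(2, Pow(-3, -1))) = Add(Mul(R, Pow(Mul(R, Pow(Add(R, Add(-56, -7)), -1)), -1)), Mul(2, Rational(-1, 3))) = Add(Mul(R, Pow(Mul(R, Pow(Add(R, -63), -1)), -1)), Rational(-2, 3)) = Add(Mul(R, Pow(Mul(R, Pow(Add(-63, R), -1)), -1)), Rational(-2, 3)) = Add(Mul(R, Mul(Pow(R, -1), Add(-63, R))), Rational(-2, 3)) = Add(Add(-63, R), Rational(-2, 3)) = Add(Rational(-191, 3), R))
Function('s')(f, c) = Mul(f, Pow(c, 2))
Mul(Function('s')(-20, Function('H')(-2)), -149) = Mul(Mul(-20, Pow(Add(Rational(-191, 3), -2), 2)), -149) = Mul(Mul(-20, Pow(Rational(-197, 3), 2)), -149) = Mul(Mul(-20, Rational(38809, 9)), -149) = Mul(Rational(-776180, 9), -149) = Rational(115650820, 9)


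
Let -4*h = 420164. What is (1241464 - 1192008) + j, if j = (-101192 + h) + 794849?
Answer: 638072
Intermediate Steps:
h = -105041 (h = -¼*420164 = -105041)
j = 588616 (j = (-101192 - 105041) + 794849 = -206233 + 794849 = 588616)
(1241464 - 1192008) + j = (1241464 - 1192008) + 588616 = 49456 + 588616 = 638072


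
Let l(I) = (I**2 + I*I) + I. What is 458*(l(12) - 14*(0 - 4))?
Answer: 163048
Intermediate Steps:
l(I) = I + 2*I**2 (l(I) = (I**2 + I**2) + I = 2*I**2 + I = I + 2*I**2)
458*(l(12) - 14*(0 - 4)) = 458*(12*(1 + 2*12) - 14*(0 - 4)) = 458*(12*(1 + 24) - 14*(-4)) = 458*(12*25 + 56) = 458*(300 + 56) = 458*356 = 163048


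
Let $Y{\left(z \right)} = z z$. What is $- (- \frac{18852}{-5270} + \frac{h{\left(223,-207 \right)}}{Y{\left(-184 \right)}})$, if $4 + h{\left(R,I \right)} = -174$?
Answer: $- \frac{159328813}{44605280} \approx -3.572$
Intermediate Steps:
$Y{\left(z \right)} = z^{2}$
$h{\left(R,I \right)} = -178$ ($h{\left(R,I \right)} = -4 - 174 = -178$)
$- (- \frac{18852}{-5270} + \frac{h{\left(223,-207 \right)}}{Y{\left(-184 \right)}}) = - (- \frac{18852}{-5270} - \frac{178}{\left(-184\right)^{2}}) = - (\left(-18852\right) \left(- \frac{1}{5270}\right) - \frac{178}{33856}) = - (\frac{9426}{2635} - \frac{89}{16928}) = \left(-1\right) \frac{159328813}{44605280} = - \frac{159328813}{44605280}$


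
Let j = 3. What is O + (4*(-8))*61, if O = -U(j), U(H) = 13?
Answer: -1965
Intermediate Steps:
O = -13 (O = -1*13 = -13)
O + (4*(-8))*61 = -13 + (4*(-8))*61 = -13 - 32*61 = -13 - 1952 = -1965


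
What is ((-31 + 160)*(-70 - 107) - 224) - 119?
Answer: -23176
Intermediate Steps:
((-31 + 160)*(-70 - 107) - 224) - 119 = (129*(-177) - 224) - 119 = (-22833 - 224) - 119 = -23057 - 119 = -23176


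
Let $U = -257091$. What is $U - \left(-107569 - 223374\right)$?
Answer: $73852$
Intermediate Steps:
$U - \left(-107569 - 223374\right) = -257091 - \left(-107569 - 223374\right) = -257091 - -330943 = -257091 + 330943 = 73852$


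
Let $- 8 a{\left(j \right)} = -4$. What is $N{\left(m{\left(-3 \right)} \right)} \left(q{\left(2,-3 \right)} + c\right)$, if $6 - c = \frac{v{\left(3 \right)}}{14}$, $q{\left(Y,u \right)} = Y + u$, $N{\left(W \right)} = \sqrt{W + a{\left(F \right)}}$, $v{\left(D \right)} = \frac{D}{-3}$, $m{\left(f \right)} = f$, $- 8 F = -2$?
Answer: $\frac{71 i \sqrt{10}}{28} \approx 8.0186 i$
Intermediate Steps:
$F = \frac{1}{4}$ ($F = \left(- \frac{1}{8}\right) \left(-2\right) = \frac{1}{4} \approx 0.25$)
$a{\left(j \right)} = \frac{1}{2}$ ($a{\left(j \right)} = \left(- \frac{1}{8}\right) \left(-4\right) = \frac{1}{2}$)
$v{\left(D \right)} = - \frac{D}{3}$ ($v{\left(D \right)} = D \left(- \frac{1}{3}\right) = - \frac{D}{3}$)
$N{\left(W \right)} = \sqrt{\frac{1}{2} + W}$ ($N{\left(W \right)} = \sqrt{W + \frac{1}{2}} = \sqrt{\frac{1}{2} + W}$)
$c = \frac{85}{14}$ ($c = 6 - \frac{\left(- \frac{1}{3}\right) 3}{14} = 6 - \left(-1\right) \frac{1}{14} = 6 - - \frac{1}{14} = 6 + \frac{1}{14} = \frac{85}{14} \approx 6.0714$)
$N{\left(m{\left(-3 \right)} \right)} \left(q{\left(2,-3 \right)} + c\right) = \frac{\sqrt{2 + 4 \left(-3\right)}}{2} \left(\left(2 - 3\right) + \frac{85}{14}\right) = \frac{\sqrt{2 - 12}}{2} \left(-1 + \frac{85}{14}\right) = \frac{\sqrt{-10}}{2} \cdot \frac{71}{14} = \frac{i \sqrt{10}}{2} \cdot \frac{71}{14} = \frac{71 i \sqrt{10}}{28}$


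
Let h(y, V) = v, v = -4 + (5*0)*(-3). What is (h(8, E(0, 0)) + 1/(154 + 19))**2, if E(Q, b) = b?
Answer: 477481/29929 ≈ 15.954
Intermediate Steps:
v = -4 (v = -4 + 0*(-3) = -4 + 0 = -4)
h(y, V) = -4
(h(8, E(0, 0)) + 1/(154 + 19))**2 = (-4 + 1/(154 + 19))**2 = (-4 + 1/173)**2 = (-691/173)**2 = 477481/29929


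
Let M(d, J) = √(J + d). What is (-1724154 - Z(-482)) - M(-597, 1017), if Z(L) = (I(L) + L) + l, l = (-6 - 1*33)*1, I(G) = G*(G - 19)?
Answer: -1965115 - 2*√105 ≈ -1.9651e+6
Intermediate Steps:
I(G) = G*(-19 + G)
l = -39 (l = (-6 - 33)*1 = -39*1 = -39)
Z(L) = -39 + L + L*(-19 + L) (Z(L) = (L*(-19 + L) + L) - 39 = (L + L*(-19 + L)) - 39 = -39 + L + L*(-19 + L))
(-1724154 - Z(-482)) - M(-597, 1017) = (-1724154 - (-39 - 482 - 482*(-19 - 482))) - √(1017 - 597) = (-1724154 - (-39 - 482 - 482*(-501))) - √420 = (-1724154 - (-39 - 482 + 241482)) - 2*√105 = (-1724154 - 1*240961) - 2*√105 = (-1724154 - 240961) - 2*√105 = -1965115 - 2*√105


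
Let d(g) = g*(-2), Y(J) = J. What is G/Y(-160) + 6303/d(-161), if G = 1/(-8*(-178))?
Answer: 718037599/36682240 ≈ 19.575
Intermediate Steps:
d(g) = -2*g
G = 1/1424 ≈ 0.00070225
G/Y(-160) + 6303/d(-161) = (1/1424)/(-160) + 6303/((-2*(-161))) = (1/1424)*(-1/160) + 6303/322 = -1/227840 + 6303*(1/322) = -1/227840 + 6303/322 = 718037599/36682240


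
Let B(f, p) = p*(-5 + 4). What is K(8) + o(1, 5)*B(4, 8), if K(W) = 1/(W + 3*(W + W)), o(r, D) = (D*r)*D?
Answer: -11199/56 ≈ -199.98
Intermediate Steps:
B(f, p) = -p (B(f, p) = p*(-1) = -p)
o(r, D) = r*D**2
K(W) = 1/(7*W) (K(W) = 1/(W + 3*(2*W)) = 1/(W + 6*W) = 1/(7*W))
K(8) + o(1, 5)*B(4, 8) = (1/7)/8 + (1*5**2)*(-1*8) = (1/7)*(1/8) + (1*25)*(-8) = 1/56 + 25*(-8) = 1/56 - 200 = -11199/56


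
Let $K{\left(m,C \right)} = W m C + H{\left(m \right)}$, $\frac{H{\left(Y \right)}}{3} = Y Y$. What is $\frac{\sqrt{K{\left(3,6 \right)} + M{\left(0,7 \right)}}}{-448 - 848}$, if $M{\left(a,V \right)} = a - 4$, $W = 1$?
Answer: $- \frac{\sqrt{41}}{1296} \approx -0.0049407$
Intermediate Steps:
$M{\left(a,V \right)} = -4 + a$
$H{\left(Y \right)} = 3 Y^{2}$ ($H{\left(Y \right)} = 3 Y Y = 3 Y^{2}$)
$K{\left(m,C \right)} = 3 m^{2} + C m$ ($K{\left(m,C \right)} = 1 m C + 3 m^{2} = m C + 3 m^{2} = C m + 3 m^{2} = 3 m^{2} + C m$)
$\frac{\sqrt{K{\left(3,6 \right)} + M{\left(0,7 \right)}}}{-448 - 848} = \frac{\sqrt{3 \left(6 + 3 \cdot 3\right) + \left(-4 + 0\right)}}{-448 - 848} = \frac{\sqrt{3 \left(6 + 9\right) - 4}}{-1296} = \sqrt{3 \cdot 15 - 4} \left(- \frac{1}{1296}\right) = \sqrt{45 - 4} \left(- \frac{1}{1296}\right) = \sqrt{41} \left(- \frac{1}{1296}\right) = - \frac{\sqrt{41}}{1296}$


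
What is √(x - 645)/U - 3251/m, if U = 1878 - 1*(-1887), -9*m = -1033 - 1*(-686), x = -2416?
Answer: -29259/347 + I*√3061/3765 ≈ -84.32 + 0.014695*I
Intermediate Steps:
m = 347/9 (m = -(-1033 - 1*(-686))/9 = -(-1033 + 686)/9 = -⅑*(-347) = 347/9 ≈ 38.556)
U = 3765 (U = 1878 + 1887 = 3765)
√(x - 645)/U - 3251/m = √(-2416 - 645)/3765 - 3251/347/9 = √(-3061)*(1/3765) - 3251*9/347 = (I*√3061)*(1/3765) - 29259/347 = I*√3061/3765 - 29259/347 = -29259/347 + I*√3061/3765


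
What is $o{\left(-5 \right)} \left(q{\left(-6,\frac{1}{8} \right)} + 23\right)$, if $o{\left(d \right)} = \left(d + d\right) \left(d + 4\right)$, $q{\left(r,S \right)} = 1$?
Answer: $240$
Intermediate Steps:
$o{\left(d \right)} = 2 d \left(4 + d\right)$
$o{\left(-5 \right)} \left(q{\left(-6,\frac{1}{8} \right)} + 23\right) = 2 \left(-5\right) \left(4 - 5\right) \left(1 + 23\right) = 2 \left(-5\right) \left(-1\right) 24 = 10 \cdot 24 = 240$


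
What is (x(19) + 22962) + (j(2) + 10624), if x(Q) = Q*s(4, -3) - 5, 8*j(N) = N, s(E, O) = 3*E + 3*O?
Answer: 134553/4 ≈ 33638.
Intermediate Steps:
j(N) = N/8
x(Q) = -5 + 3*Q (x(Q) = Q*(3*4 + 3*(-3)) - 5 = Q*(12 - 9) - 5 = Q*3 - 5 = 3*Q - 5 = -5 + 3*Q)
(x(19) + 22962) + (j(2) + 10624) = ((-5 + 3*19) + 22962) + ((⅛)*2 + 10624) = ((-5 + 57) + 22962) + (¼ + 10624) = (52 + 22962) + 42497/4 = 23014 + 42497/4 = 134553/4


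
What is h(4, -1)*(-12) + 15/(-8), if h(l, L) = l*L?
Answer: 369/8 ≈ 46.125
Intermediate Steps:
h(l, L) = L*l
h(4, -1)*(-12) + 15/(-8) = -1*4*(-12) + 15/(-8) = -4*(-12) + 15*(-1/8) = 48 - 15/8 = 369/8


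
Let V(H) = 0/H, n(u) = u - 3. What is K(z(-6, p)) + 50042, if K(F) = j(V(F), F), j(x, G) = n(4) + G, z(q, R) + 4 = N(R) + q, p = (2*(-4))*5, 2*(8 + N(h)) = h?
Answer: 50005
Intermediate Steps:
N(h) = -8 + h/2
n(u) = -3 + u
p = -40 (p = -8*5 = -40)
z(q, R) = -12 + q + R/2 (z(q, R) = -4 + ((-8 + R/2) + q) = -4 + (-8 + q + R/2) = -12 + q + R/2)
V(H) = 0
j(x, G) = 1 + G (j(x, G) = (-3 + 4) + G = 1 + G)
K(F) = 1 + F
K(z(-6, p)) + 50042 = (1 + (-12 - 6 + (1/2)*(-40))) + 50042 = (1 + (-12 - 6 - 20)) + 50042 = (1 - 38) + 50042 = -37 + 50042 = 50005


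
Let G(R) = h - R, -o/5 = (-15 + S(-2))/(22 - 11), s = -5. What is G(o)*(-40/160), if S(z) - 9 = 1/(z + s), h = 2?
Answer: 61/308 ≈ 0.19805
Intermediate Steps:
S(z) = 9 + 1/(-5 + z) (S(z) = 9 + 1/(z - 5) = 9 + 1/(-5 + z))
o = 215/77 (o = -5*(-15 + (-44 + 9*(-2))/(-5 - 2))/(22 - 11) = -5*(-15 + (-44 - 18)/(-7))/11 = -5*(-15 - 1/7*(-62))/11 = -5*(-15 + 62/7)/11 = -(-215)/(7*11) = -5*(-43/77) = 215/77 ≈ 2.7922)
G(R) = 2 - R
G(o)*(-40/160) = (2 - 1*215/77)*(-40/160) = (2 - 215/77)*(-40*1/160) = -61/77*(-1/4) = 61/308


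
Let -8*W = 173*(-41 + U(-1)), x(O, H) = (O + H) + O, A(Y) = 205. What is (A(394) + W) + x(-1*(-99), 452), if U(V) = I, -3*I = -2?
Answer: 41453/24 ≈ 1727.2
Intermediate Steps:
x(O, H) = H + 2*O (x(O, H) = (H + O) + O = H + 2*O)
I = ⅔ (I = -⅓*(-2) = ⅔ ≈ 0.66667)
U(V) = ⅔
W = 20933/24 (W = -173*(-41 + ⅔)/8 = -173*(-121)/(8*3) = -⅛*(-20933/3) = 20933/24 ≈ 872.21)
(A(394) + W) + x(-1*(-99), 452) = (205 + 20933/24) + (452 + 2*(-1*(-99))) = 25853/24 + (452 + 2*99) = 25853/24 + (452 + 198) = 25853/24 + 650 = 41453/24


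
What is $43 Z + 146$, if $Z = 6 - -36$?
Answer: $1952$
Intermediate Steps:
$Z = 42$ ($Z = 6 + 36 = 42$)
$43 Z + 146 = 43 \cdot 42 + 146 = 1806 + 146 = 1952$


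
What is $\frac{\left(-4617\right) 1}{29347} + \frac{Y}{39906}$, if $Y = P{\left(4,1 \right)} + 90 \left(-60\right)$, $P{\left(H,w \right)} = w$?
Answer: $- \frac{342690455}{1171121382} \approx -0.29262$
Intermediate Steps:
$Y = -5399$ ($Y = 1 + 90 \left(-60\right) = 1 - 5400 = -5399$)
$\frac{\left(-4617\right) 1}{29347} + \frac{Y}{39906} = \frac{\left(-4617\right) 1}{29347} - \frac{5399}{39906} = \left(-4617\right) \frac{1}{29347} - \frac{5399}{39906} = - \frac{4617}{29347} - \frac{5399}{39906} = - \frac{342690455}{1171121382}$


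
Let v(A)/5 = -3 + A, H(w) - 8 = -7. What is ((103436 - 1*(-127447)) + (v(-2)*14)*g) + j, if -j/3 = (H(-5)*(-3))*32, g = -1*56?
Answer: 250771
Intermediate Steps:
H(w) = 1 (H(w) = 8 - 7 = 1)
g = -56
j = 288 (j = -3*1*(-3)*32 = -(-9)*32 = -3*(-96) = 288)
v(A) = -15 + 5*A (v(A) = 5*(-3 + A) = -15 + 5*A)
((103436 - 1*(-127447)) + (v(-2)*14)*g) + j = ((103436 - 1*(-127447)) + ((-15 + 5*(-2))*14)*(-56)) + 288 = ((103436 + 127447) + ((-15 - 10)*14)*(-56)) + 288 = (230883 - 25*14*(-56)) + 288 = (230883 - 350*(-56)) + 288 = (230883 + 19600) + 288 = 250483 + 288 = 250771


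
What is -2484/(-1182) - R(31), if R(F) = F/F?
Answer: 217/197 ≈ 1.1015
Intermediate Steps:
R(F) = 1
-2484/(-1182) - R(31) = -2484/(-1182) - 1*1 = -2484*(-1/1182) - 1 = 414/197 - 1 = 217/197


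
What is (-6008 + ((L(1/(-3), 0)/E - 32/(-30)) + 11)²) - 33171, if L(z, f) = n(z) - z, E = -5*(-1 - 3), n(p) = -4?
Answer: -140536031/3600 ≈ -39038.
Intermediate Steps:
E = 20 (E = -5*(-4) = 20)
L(z, f) = -4 - z
(-6008 + ((L(1/(-3), 0)/E - 32/(-30)) + 11)²) - 33171 = (-6008 + (((-4 - 1/(-3))/20 - 32/(-30)) + 11)²) - 33171 = (-6008 + (((-4 - 1*(-⅓))*(1/20) - 32*(-1/30)) + 11)²) - 33171 = (-6008 + (((-4 + ⅓)*(1/20) + 16/15) + 11)²) - 33171 = (-6008 + ((-11/3*1/20 + 16/15) + 11)²) - 33171 = (-6008 + ((-11/60 + 16/15) + 11)²) - 33171 = (-6008 + (53/60 + 11)²) - 33171 = (-6008 + (713/60)²) - 33171 = (-6008 + 508369/3600) - 33171 = -21120431/3600 - 33171 = -140536031/3600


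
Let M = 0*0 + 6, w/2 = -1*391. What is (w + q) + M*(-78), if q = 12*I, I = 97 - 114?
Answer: -1454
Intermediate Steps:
w = -782 (w = 2*(-1*391) = 2*(-391) = -782)
M = 6 (M = 0 + 6 = 6)
I = -17
q = -204 (q = 12*(-17) = -204)
(w + q) + M*(-78) = (-782 - 204) + 6*(-78) = -986 - 468 = -1454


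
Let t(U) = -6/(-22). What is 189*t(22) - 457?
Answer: -4460/11 ≈ -405.45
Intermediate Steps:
t(U) = 3/11 (t(U) = -6*(-1/22) = 3/11)
189*t(22) - 457 = 189*(3/11) - 457 = 567/11 - 457 = -4460/11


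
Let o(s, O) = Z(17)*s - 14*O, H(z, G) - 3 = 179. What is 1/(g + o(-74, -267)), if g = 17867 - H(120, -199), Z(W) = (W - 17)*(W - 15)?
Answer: 1/21423 ≈ 4.6679e-5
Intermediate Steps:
H(z, G) = 182 (H(z, G) = 3 + 179 = 182)
Z(W) = (-17 + W)*(-15 + W)
o(s, O) = -14*O (o(s, O) = (255 + 17**2 - 32*17)*s - 14*O = (255 + 289 - 544)*s - 14*O = 0*s - 14*O = 0 - 14*O = -14*O)
g = 17685 (g = 17867 - 1*182 = 17867 - 182 = 17685)
1/(g + o(-74, -267)) = 1/(17685 - 14*(-267)) = 1/(17685 + 3738) = 1/21423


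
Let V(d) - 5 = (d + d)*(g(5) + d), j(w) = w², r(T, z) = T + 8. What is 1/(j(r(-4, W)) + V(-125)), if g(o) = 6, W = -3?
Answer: 1/29771 ≈ 3.3590e-5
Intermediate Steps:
r(T, z) = 8 + T
V(d) = 5 + 2*d*(6 + d) (V(d) = 5 + (d + d)*(6 + d) = 5 + (2*d)*(6 + d) = 5 + 2*d*(6 + d))
1/(j(r(-4, W)) + V(-125)) = 1/((8 - 4)² + (5 + 2*(-125)² + 12*(-125))) = 1/(4² + (5 + 2*15625 - 1500)) = 1/(16 + (5 + 31250 - 1500)) = 1/(16 + 29755) = 1/29771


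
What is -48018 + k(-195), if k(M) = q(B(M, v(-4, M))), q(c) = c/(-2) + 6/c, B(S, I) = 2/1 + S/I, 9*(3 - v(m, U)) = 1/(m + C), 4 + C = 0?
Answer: -70840480976/1476251 ≈ -47987.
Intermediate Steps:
C = -4 (C = -4 + 0 = -4)
v(m, U) = 3 - 1/(9*(-4 + m)) (v(m, U) = 3 - 1/(9*(m - 4)) = 3 - 1/(9*(-4 + m)))
B(S, I) = 2 + S/I (B(S, I) = 2*1 + S/I = 2 + S/I)
q(c) = 6/c - c/2 (q(c) = c*(-½) + 6/c = -c/2 + 6/c = 6/c - c/2)
k(M) = -1 + 6/(2 + 72*M/217) - 36*M/217 (k(M) = 6/(2 + M/(((-109 + 27*(-4))/(9*(-4 - 4))))) - (2 + M/(((-109 + 27*(-4))/(9*(-4 - 4)))))/2 = 6/(2 + M/(((⅑)*(-109 - 108)/(-8)))) - (2 + M/(((⅑)*(-109 - 108)/(-8))))/2 = 6/(2 + M/(((⅑)*(-⅛)*(-217)))) - (2 + M/(((⅑)*(-⅛)*(-217))))/2 = 6/(2 + M/(217/72)) - (2 + M/(217/72))/2 = 6/(2 + M*(72/217)) - (2 + M*(72/217))/2 = 6/(2 + 72*M/217) - (2 + 72*M/217)/2 = 6/(2 + 72*M/217) + (-1 - 36*M/217) = -1 + 6/(2 + 72*M/217) - 36*M/217)
-48018 + k(-195) = -48018 + 2*(47089 - 7812*(-195) - 648*(-195)²)/(217*(217 + 36*(-195))) = -48018 + 2*(47089 + 1523340 - 648*38025)/(217*(217 - 7020)) = -48018 + (2/217)*(47089 + 1523340 - 24640200)/(-6803) = -48018 + (2/217)*(-1/6803)*(-23069771) = -48018 + 46139542/1476251 = -70840480976/1476251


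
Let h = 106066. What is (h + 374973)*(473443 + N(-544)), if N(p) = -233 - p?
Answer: 227894150406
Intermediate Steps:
(h + 374973)*(473443 + N(-544)) = (106066 + 374973)*(473443 + (-233 - 1*(-544))) = 481039*(473443 + (-233 + 544)) = 481039*(473443 + 311) = 481039*473754 = 227894150406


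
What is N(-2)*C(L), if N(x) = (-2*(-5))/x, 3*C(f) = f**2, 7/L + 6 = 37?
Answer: -245/2883 ≈ -0.084981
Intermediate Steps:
L = 7/31 (L = 7/(-6 + 37) = 7/31 ≈ 0.22581)
C(f) = f**2/3
N(x) = 10/x
N(-2)*C(L) = (10/(-2))*((7/31)**2/3) = (10*(-1/2))*((1/3)*(49/961)) = -5*49/2883 = -245/2883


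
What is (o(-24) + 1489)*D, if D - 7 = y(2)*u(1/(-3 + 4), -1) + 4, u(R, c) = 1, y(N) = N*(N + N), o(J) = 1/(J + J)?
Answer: 1357949/48 ≈ 28291.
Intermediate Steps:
o(J) = 1/(2*J)
y(N) = 2*N**2 (y(N) = N*(2*N) = 2*N**2)
D = 19 (D = 7 + ((2*2**2)*1 + 4) = 7 + ((2*4)*1 + 4) = 7 + (8*1 + 4) = 7 + (8 + 4) = 7 + 12 = 19)
(o(-24) + 1489)*D = ((1/2)/(-24) + 1489)*19 = ((1/2)*(-1/24) + 1489)*19 = (-1/48 + 1489)*19 = (71471/48)*19 = 1357949/48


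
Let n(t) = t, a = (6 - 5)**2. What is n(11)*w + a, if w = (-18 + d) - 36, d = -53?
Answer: -1176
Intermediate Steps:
a = 1 (a = 1**2 = 1)
w = -107 (w = (-18 - 53) - 36 = -71 - 36 = -107)
n(11)*w + a = 11*(-107) + 1 = -1177 + 1 = -1176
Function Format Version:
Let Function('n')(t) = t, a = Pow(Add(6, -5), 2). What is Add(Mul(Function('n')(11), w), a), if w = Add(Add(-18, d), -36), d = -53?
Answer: -1176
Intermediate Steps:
a = 1 (a = Pow(1, 2) = 1)
w = -107 (w = Add(Add(-18, -53), -36) = Add(-71, -36) = -107)
Add(Mul(Function('n')(11), w), a) = Add(Mul(11, -107), 1) = Add(-1177, 1) = -1176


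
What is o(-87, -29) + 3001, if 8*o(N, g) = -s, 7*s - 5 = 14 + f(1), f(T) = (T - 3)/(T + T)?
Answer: 84019/28 ≈ 3000.7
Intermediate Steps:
f(T) = (-3 + T)/(2*T) (f(T) = (-3 + T)/((2*T)) = (-3 + T)*(1/(2*T)) = (-3 + T)/(2*T))
s = 18/7 (s = 5/7 + (14 + (1/2)*(-3 + 1)/1)/7 = 5/7 + (14 + (1/2)*1*(-2))/7 = 5/7 + (14 - 1)/7 = 5/7 + (1/7)*13 = 5/7 + 13/7 = 18/7 ≈ 2.5714)
o(N, g) = -9/28 (o(N, g) = (-1*18/7)/8 = (1/8)*(-18/7) = -9/28)
o(-87, -29) + 3001 = -9/28 + 3001 = 84019/28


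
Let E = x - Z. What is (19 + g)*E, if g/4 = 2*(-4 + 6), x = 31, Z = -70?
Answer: 3535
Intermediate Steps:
E = 101 (E = 31 - 1*(-70) = 31 + 70 = 101)
g = 16 (g = 4*(2*(-4 + 6)) = 4*(2*2) = 4*4 = 16)
(19 + g)*E = (19 + 16)*101 = 35*101 = 3535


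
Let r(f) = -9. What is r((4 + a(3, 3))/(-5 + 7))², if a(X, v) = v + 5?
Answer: 81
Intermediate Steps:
a(X, v) = 5 + v
r((4 + a(3, 3))/(-5 + 7))² = (-9)² = 81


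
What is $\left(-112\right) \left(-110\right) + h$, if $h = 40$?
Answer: $12360$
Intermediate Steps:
$\left(-112\right) \left(-110\right) + h = \left(-112\right) \left(-110\right) + 40 = 12320 + 40 = 12360$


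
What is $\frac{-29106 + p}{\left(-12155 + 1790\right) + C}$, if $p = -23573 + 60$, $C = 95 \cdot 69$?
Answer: $\frac{52619}{3810} \approx 13.811$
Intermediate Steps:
$C = 6555$
$p = -23513$
$\frac{-29106 + p}{\left(-12155 + 1790\right) + C} = \frac{-29106 - 23513}{\left(-12155 + 1790\right) + 6555} = - \frac{52619}{-10365 + 6555} = - \frac{52619}{-3810} = \left(-52619\right) \left(- \frac{1}{3810}\right) = \frac{52619}{3810}$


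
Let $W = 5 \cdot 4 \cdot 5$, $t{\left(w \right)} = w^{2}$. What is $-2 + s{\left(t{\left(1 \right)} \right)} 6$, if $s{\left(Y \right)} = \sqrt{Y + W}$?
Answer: $-2 + 6 \sqrt{101} \approx 58.299$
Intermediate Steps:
$W = 100$ ($W = 20 \cdot 5 = 100$)
$s{\left(Y \right)} = \sqrt{100 + Y}$ ($s{\left(Y \right)} = \sqrt{Y + 100} = \sqrt{100 + Y}$)
$-2 + s{\left(t{\left(1 \right)} \right)} 6 = -2 + \sqrt{100 + 1^{2}} \cdot 6 = -2 + \sqrt{100 + 1} \cdot 6 = -2 + \sqrt{101} \cdot 6 = -2 + 6 \sqrt{101}$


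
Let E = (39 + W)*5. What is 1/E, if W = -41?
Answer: -1/10 ≈ -0.10000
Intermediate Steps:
E = -10 (E = (39 - 41)*5 = -2*5 = -10)
1/E = 1/(-10) = -1/10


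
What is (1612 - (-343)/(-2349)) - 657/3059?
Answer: 11580580162/7185591 ≈ 1611.6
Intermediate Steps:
(1612 - (-343)/(-2349)) - 657/3059 = (1612 - (-343)*(-1)/2349) - 657/3059 = (1612 - 1*343/2349) - 1*657/3059 = (1612 - 343/2349) - 657/3059 = 3786245/2349 - 657/3059 = 11580580162/7185591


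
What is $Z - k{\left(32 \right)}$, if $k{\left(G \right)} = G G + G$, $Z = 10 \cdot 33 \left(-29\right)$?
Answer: $-10626$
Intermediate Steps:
$Z = -9570$ ($Z = 330 \left(-29\right) = -9570$)
$k{\left(G \right)} = G + G^{2}$ ($k{\left(G \right)} = G^{2} + G = G + G^{2}$)
$Z - k{\left(32 \right)} = -9570 - 32 \left(1 + 32\right) = -9570 - 32 \cdot 33 = -9570 - 1056 = -10626$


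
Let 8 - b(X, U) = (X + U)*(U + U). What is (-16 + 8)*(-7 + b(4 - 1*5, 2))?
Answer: 24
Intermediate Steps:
b(X, U) = 8 - 2*U*(U + X) (b(X, U) = 8 - (X + U)*(U + U) = 8 - (U + X)*2*U = 8 - 2*U*(U + X))
(-16 + 8)*(-7 + b(4 - 1*5, 2)) = (-16 + 8)*(-7 + (8 - 2*2² - 2*2*(4 - 1*5))) = -8*(-7 + (8 - 2*4 - 2*2*(4 - 5))) = -8*(-7 + (8 - 8 - 2*2*(-1))) = -8*(-7 + (8 - 8 + 4)) = -8*(-7 + 4) = -8*(-3) = 24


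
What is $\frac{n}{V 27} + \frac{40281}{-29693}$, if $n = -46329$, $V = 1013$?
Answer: $- \frac{825790876}{270711081} \approx -3.0504$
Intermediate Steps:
$\frac{n}{V 27} + \frac{40281}{-29693} = - \frac{46329}{1013 \cdot 27} + \frac{40281}{-29693} = - \frac{46329}{27351} + 40281 \left(- \frac{1}{29693}\right) = \left(-46329\right) \frac{1}{27351} - \frac{40281}{29693} = - \frac{15443}{9117} - \frac{40281}{29693} = - \frac{825790876}{270711081}$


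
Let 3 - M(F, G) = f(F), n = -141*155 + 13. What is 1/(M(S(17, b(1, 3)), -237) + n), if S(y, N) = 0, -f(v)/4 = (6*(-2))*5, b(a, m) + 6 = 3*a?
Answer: -1/22079 ≈ -4.5292e-5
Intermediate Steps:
n = -21842 (n = -21855 + 13 = -21842)
b(a, m) = -6 + 3*a
f(v) = 240 (f(v) = -4*6*(-2)*5 = -(-48)*5 = -4*(-60) = 240)
M(F, G) = -237 (M(F, G) = 3 - 1*240 = 3 - 240 = -237)
1/(M(S(17, b(1, 3)), -237) + n) = 1/(-237 - 21842) = 1/(-22079) = -1/22079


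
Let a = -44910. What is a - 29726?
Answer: -74636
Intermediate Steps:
a - 29726 = -44910 - 29726 = -74636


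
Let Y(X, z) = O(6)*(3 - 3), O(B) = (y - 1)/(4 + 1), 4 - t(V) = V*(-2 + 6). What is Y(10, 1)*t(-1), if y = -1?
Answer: 0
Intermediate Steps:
t(V) = 4 - 4*V (t(V) = 4 - V*(-2 + 6) = 4 - V*4 = 4 - 4*V)
O(B) = -⅖ (O(B) = (-1 - 1)/(4 + 1) = -2/5 = -2*⅕ = -⅖)
Y(X, z) = 0 (Y(X, z) = -2*(3 - 3)/5 = -⅖*0 = 0)
Y(10, 1)*t(-1) = 0*(4 - 4*(-1)) = 0*(4 + 4) = 0*8 = 0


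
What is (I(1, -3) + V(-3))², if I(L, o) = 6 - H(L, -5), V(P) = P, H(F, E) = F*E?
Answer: 64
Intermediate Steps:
H(F, E) = E*F
I(L, o) = 6 + 5*L (I(L, o) = 6 - (-5)*L = 6 + 5*L)
(I(1, -3) + V(-3))² = ((6 + 5*1) - 3)² = ((6 + 5) - 3)² = (11 - 3)² = 8² = 64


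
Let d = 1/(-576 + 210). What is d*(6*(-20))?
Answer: 20/61 ≈ 0.32787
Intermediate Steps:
d = -1/366 (d = 1/(-366) = -1/366 ≈ -0.0027322)
d*(6*(-20)) = -(-20)/61 = -1/366*(-120) = 20/61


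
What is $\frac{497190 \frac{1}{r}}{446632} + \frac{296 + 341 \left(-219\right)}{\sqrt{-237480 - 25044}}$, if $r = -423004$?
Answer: $- \frac{248595}{94463561264} + \frac{74383 i \sqrt{65631}}{131262} \approx -2.6316 \cdot 10^{-6} + 145.17 i$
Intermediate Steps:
$\frac{497190 \frac{1}{r}}{446632} + \frac{296 + 341 \left(-219\right)}{\sqrt{-237480 - 25044}} = \frac{497190 \frac{1}{-423004}}{446632} + \frac{296 + 341 \left(-219\right)}{\sqrt{-237480 - 25044}} = 497190 \left(- \frac{1}{423004}\right) \frac{1}{446632} + \frac{296 - 74679}{\sqrt{-262524}} = \left(- \frac{248595}{211502}\right) \frac{1}{446632} - \frac{74383}{2 i \sqrt{65631}} = - \frac{248595}{94463561264} - 74383 \left(- \frac{i \sqrt{65631}}{131262}\right) = - \frac{248595}{94463561264} + \frac{74383 i \sqrt{65631}}{131262}$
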